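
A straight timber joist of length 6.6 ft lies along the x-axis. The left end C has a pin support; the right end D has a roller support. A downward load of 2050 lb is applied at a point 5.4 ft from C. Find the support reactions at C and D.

Taking moments about C: D_y·6.6 − 2050·5.4 = 0 → D_y = 11070/6.6 = 1677.27 ≈ 1677 lb.
ΣF_y = 0: C_y + 1677.27 − 2050 = 0 → C_y = 372.7 lb.
ΣF_x = 0: no horizontal applied forces, so C_x = 0.

C_x = 0, C_y = 372.7 lb, D_y = 1677 lb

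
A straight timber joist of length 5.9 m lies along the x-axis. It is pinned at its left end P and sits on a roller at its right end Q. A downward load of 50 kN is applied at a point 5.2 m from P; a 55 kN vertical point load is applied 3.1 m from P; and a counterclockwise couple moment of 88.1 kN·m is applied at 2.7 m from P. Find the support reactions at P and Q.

Moments about P: Q_y·5.9 − 50·5.2 − 55·3.1 + 88.1 = 0 → Q_y = 342.4/5.9 = 58.0339 ≈ 58.03 kN.
ΣF_y = 0: P_y + 58.0339 − 50 − 55 = 0 → P_y = 46.97 kN.
ΣF_x = 0: no horizontal applied forces, so P_x = 0.

P_x = 0, P_y = 46.97 kN, Q_y = 58.03 kN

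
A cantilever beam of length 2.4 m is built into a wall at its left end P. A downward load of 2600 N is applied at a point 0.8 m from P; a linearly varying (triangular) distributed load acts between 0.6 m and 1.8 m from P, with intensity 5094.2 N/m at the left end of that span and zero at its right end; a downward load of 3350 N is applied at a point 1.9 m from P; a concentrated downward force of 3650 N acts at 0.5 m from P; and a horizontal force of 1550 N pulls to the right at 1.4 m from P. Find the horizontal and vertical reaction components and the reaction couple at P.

Resultant of the triangular load: ½ × 5094.2 × 1.2 = 3056.52 N, acting at 1 m from P (one-third of the span from the peak).
ΣF_x = 0: P_x + 1550 = 0 → P_x = -1550 N.
ΣF_y = 0: P_y − 2600 − ½·5094.2·1.2 − 3350 − 3650 = 0 → P_y = 12660 N.
ΣM about P: M_P − 2600·0.8 − (½·5094.2·1.2)·1 − 3350·1.9 − 3650·0.5 = 0 → M_P = 13330 N·m.

P_x = -1550 N, P_y = 12660 N, M_P = 13330 N·m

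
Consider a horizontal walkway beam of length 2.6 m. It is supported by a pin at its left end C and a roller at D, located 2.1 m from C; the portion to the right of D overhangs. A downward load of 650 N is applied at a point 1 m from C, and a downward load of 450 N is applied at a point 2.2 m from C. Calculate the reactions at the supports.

C_x = 0, C_y = 319.0 N, D_y = 781.0 N

Taking moments about C: D_y·2.1 − 650·1 − 450·2.2 = 0 → D_y = 1640/2.1 = 780.952 ≈ 781.0 N.
ΣF_y = 0: C_y + 780.952 − 650 − 450 = 0 → C_y = 319.0 N.
ΣF_x = 0: no horizontal applied forces, so C_x = 0.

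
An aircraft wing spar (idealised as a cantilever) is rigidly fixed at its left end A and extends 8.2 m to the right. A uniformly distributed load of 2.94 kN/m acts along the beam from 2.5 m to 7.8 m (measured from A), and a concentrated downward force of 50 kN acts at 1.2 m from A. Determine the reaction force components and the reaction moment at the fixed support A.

A_x = 0, A_y = 65.58 kN, M_A = 140.2 kN·m

Resultant of the distributed load: 2.94 × 5.3 = 15.582 kN at 5.15 m from A.
ΣF_x = 0: A_x = 0.
ΣF_y = 0: A_y − 2.94·5.3 − 50 = 0 → A_y = 65.58 kN.
ΣM about A: M_A − (2.94·5.3)·5.15 − 50·1.2 = 0 → M_A = 140.2 kN·m.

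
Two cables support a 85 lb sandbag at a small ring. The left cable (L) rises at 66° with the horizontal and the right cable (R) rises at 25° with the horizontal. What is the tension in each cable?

ΣF_x = 0: −T_L·cos66° + T_R·cos25° = 0 → T_R = 0.448784·T_L.
ΣF_y = 0: T_L·sin66° + T_R·sin25° = 85.
Substitute: T_L·(0.913545 + 0.448784·0.422618) = 85 → T_L = 77.0479 ≈ 77.05 lb.
Then T_R = 0.448784 × 77.0479 = 34.58 lb.

T_L = 77.05 lb, T_R = 34.58 lb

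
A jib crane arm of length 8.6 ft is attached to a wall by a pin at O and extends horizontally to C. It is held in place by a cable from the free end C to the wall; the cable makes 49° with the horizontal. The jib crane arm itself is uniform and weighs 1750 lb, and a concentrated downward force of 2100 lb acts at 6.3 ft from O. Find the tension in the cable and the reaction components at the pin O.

T = 3198 lb, O_x = 2098 lb, O_y = 1437 lb

ΣM about O: T·sin49°·8.6 − 1750·4.3 − 2100·6.3 = 0 → T = 20755/(8.6·0.75471) = 3197.75 ≈ 3198 lb.
ΣF_x = 0: O_x − T·cos49° = 0 → O_x = 3197.75 × 0.656059 = 2098 lb.
ΣF_y = 0: O_y + T·sin49° − 1750 − 2100 = 0 → O_y = 3850 − 3197.75 × 0.75471 = 1437 lb.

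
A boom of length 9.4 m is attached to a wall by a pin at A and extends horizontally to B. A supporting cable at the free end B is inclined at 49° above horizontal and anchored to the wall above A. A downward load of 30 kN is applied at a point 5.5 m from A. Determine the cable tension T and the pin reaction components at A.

T = 23.26 kN, A_x = 15.26 kN, A_y = 12.45 kN

ΣM about A: T·sin49°·9.4 − 30·5.5 = 0 → T = 165/(9.4·0.75471) = 23.2582 ≈ 23.26 kN.
ΣF_x = 0: A_x − T·cos49° = 0 → A_x = 23.2582 × 0.656059 = 15.26 kN.
ΣF_y = 0: A_y + T·sin49° − 30 = 0 → A_y = 30 − 23.2582 × 0.75471 = 12.45 kN.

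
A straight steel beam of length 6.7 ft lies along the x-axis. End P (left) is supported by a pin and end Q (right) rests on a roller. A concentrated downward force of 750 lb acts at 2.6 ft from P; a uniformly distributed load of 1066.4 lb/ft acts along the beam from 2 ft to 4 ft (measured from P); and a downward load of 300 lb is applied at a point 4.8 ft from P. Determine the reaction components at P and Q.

Resultant of the distributed load: 1066.4 × 2 = 2132.8 lb at 3 ft from P.
Taking moments about P: Q_y·6.7 − 750·2.6 − (1066.4·2)·3 − 300·4.8 = 0 → Q_y = 9788.4/6.7 = 1460.96 ≈ 1461 lb.
ΣF_y = 0: P_y + 1460.96 − 750 − 1066.4·2 − 300 = 0 → P_y = 1722 lb.
ΣF_x = 0: no horizontal applied forces, so P_x = 0.

P_x = 0, P_y = 1722 lb, Q_y = 1461 lb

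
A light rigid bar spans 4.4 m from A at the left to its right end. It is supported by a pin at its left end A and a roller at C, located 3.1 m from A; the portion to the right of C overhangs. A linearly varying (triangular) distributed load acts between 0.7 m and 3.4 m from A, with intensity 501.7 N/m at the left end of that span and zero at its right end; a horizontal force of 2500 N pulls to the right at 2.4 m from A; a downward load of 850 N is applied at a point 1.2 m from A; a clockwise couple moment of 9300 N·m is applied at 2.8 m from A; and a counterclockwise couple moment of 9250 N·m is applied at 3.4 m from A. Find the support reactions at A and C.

A_x = -2500 N, A_y = 832.6 N, C_y = 694.7 N

Resultant of the triangular load: ½ × 501.7 × 2.7 = 677.295 N, acting at 1.6 m from A (one-third of the span from the peak).
Taking moments about A: C_y·3.1 − (½·501.7·2.7)·1.6 − 850·1.2 − 9300 + 9250 = 0 → C_y = 2153.672/3.1 = 694.733 ≈ 694.7 N.
ΣF_y = 0: A_y + 694.733 − ½·501.7·2.7 − 850 = 0 → A_y = 832.6 N.
ΣF_x = 0: A_x + 2500 = 0 → A_x = -2500 N.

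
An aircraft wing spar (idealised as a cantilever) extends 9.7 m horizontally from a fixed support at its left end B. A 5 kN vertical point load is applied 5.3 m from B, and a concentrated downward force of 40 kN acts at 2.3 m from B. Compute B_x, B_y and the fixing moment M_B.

ΣF_x = 0: B_x = 0.
ΣF_y = 0: B_y − 5 − 40 = 0 → B_y = 45.00 kN.
ΣM about B: M_B − 5·5.3 − 40·2.3 = 0 → M_B = 118.5 kN·m.

B_x = 0, B_y = 45.00 kN, M_B = 118.5 kN·m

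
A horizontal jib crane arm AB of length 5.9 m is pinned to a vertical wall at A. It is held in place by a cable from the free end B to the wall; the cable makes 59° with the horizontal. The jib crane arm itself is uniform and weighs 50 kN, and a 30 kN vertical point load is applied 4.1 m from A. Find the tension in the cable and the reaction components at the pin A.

ΣM about A: T·sin59°·5.9 − 50·2.95 − 30·4.1 = 0 → T = 270.5/(5.9·0.857167) = 53.4872 ≈ 53.49 kN.
ΣF_x = 0: A_x − T·cos59° = 0 → A_x = 53.4872 × 0.515038 = 27.55 kN.
ΣF_y = 0: A_y + T·sin59° − 50 − 30 = 0 → A_y = 80 − 53.4872 × 0.857167 = 34.15 kN.

T = 53.49 kN, A_x = 27.55 kN, A_y = 34.15 kN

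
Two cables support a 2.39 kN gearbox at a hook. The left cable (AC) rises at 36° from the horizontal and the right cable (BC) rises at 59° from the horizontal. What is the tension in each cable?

T_AC = 1.236 kN, T_BC = 1.941 kN

ΣF_x = 0: −T_AC·cos36° + T_BC·cos59° = 0 → T_BC = 1.57079·T_AC.
ΣF_y = 0: T_AC·sin36° + T_BC·sin59° = 2.39.
Substitute: T_AC·(0.587785 + 1.57079·0.857167) = 2.39 → T_AC = 1.23564 ≈ 1.236 kN.
Then T_BC = 1.57079 × 1.23564 = 1.941 kN.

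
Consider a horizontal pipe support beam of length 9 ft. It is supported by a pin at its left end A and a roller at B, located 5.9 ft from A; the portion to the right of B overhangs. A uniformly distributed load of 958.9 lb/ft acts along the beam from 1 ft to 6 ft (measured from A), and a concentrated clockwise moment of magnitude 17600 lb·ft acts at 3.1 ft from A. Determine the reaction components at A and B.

A_x = 0, A_y = -1033 lb, B_y = 5827 lb

Resultant of the distributed load: 958.9 × 5 = 4794.5 lb at 3.5 ft from A.
Taking moments about A: B_y·5.9 − (958.9·5)·3.5 − 17600 = 0 → B_y = 34380.75/5.9 = 5827.25 ≈ 5827 lb.
ΣF_y = 0: A_y + 5827.25 − 958.9·5 = 0 → A_y = -1033 lb.
ΣF_x = 0: no horizontal applied forces, so A_x = 0.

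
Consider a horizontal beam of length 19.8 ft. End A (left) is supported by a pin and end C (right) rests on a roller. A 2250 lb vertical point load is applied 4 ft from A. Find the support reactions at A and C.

A_x = 0, A_y = 1795 lb, C_y = 454.5 lb

ΣM about A: C_y·19.8 − 2250·4 = 0 → C_y = 9000/19.8 = 454.545 ≈ 454.5 lb.
ΣF_y = 0: A_y + 454.545 − 2250 = 0 → A_y = 1795 lb.
ΣF_x = 0: no horizontal applied forces, so A_x = 0.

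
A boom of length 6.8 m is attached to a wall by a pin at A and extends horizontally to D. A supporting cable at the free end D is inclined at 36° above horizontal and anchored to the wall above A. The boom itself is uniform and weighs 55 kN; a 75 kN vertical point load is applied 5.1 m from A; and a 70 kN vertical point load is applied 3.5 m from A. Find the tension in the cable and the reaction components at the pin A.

ΣM about A: T·sin36°·6.8 − 55·3.4 − 75·5.1 − 70·3.5 = 0 → T = 814.5/(6.8·0.587785) = 203.781 ≈ 203.8 kN.
ΣF_x = 0: A_x − T·cos36° = 0 → A_x = 203.781 × 0.809017 = 164.9 kN.
ΣF_y = 0: A_y + T·sin36° − 55 − 75 − 70 = 0 → A_y = 200 − 203.781 × 0.587785 = 80.22 kN.

T = 203.8 kN, A_x = 164.9 kN, A_y = 80.22 kN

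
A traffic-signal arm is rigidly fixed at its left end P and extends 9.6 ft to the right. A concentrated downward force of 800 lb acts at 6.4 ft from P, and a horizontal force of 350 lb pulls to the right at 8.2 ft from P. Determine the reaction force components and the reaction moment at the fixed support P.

P_x = -350.0 lb, P_y = 800.0 lb, M_P = 5120 lb·ft

ΣF_x = 0: P_x + 350 = 0 → P_x = -350.0 lb.
ΣF_y = 0: P_y − 800 = 0 → P_y = 800.0 lb.
ΣM about P: M_P − 800·6.4 = 0 → M_P = 5120 lb·ft.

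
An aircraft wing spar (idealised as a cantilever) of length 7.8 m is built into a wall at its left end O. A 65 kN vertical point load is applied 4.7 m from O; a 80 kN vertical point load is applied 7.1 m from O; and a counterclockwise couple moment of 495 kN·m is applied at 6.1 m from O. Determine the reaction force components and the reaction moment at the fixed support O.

ΣF_x = 0: O_x = 0.
ΣF_y = 0: O_y − 65 − 80 = 0 → O_y = 145.0 kN.
ΣM about O: M_O − 65·4.7 − 80·7.1 + 495 = 0 → M_O = 378.5 kN·m.

O_x = 0, O_y = 145.0 kN, M_O = 378.5 kN·m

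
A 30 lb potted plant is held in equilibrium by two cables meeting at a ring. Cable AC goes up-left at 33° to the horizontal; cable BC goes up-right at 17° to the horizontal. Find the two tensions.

ΣF_x = 0: −T_AC·cos33° + T_BC·cos17° = 0 → T_BC = 0.876991·T_AC.
ΣF_y = 0: T_AC·sin33° + T_BC·sin17° = 30.
Substitute: T_AC·(0.544639 + 0.876991·0.292372) = 30 → T_AC = 37.451 ≈ 37.45 lb.
Then T_BC = 0.876991 × 37.451 = 32.84 lb.

T_AC = 37.45 lb, T_BC = 32.84 lb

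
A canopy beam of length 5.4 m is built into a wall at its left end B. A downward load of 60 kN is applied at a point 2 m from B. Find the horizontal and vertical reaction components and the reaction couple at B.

ΣF_x = 0: B_x = 0.
ΣF_y = 0: B_y − 60 = 0 → B_y = 60.00 kN.
ΣM about B: M_B − 60·2 = 0 → M_B = 120.0 kN·m.

B_x = 0, B_y = 60.00 kN, M_B = 120.0 kN·m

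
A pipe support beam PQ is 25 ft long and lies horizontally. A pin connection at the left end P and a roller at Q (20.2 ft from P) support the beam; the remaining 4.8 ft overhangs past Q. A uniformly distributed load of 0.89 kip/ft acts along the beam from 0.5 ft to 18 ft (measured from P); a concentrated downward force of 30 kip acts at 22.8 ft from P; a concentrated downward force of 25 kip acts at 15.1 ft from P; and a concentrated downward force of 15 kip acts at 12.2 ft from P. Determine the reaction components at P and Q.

P_x = 0, P_y = 16.83 kip, Q_y = 68.74 kip

Resultant of the distributed load: 0.89 × 17.5 = 15.575 kip at 9.25 ft from P.
ΣM about P: Q_y·20.2 − (0.89·17.5)·9.25 − 30·22.8 − 25·15.1 − 15·12.2 = 0 → Q_y = 1388.56875/20.2 = 68.741 ≈ 68.74 kip.
ΣF_y = 0: P_y + 68.741 − 0.89·17.5 − 30 − 25 − 15 = 0 → P_y = 16.83 kip.
ΣF_x = 0: no horizontal applied forces, so P_x = 0.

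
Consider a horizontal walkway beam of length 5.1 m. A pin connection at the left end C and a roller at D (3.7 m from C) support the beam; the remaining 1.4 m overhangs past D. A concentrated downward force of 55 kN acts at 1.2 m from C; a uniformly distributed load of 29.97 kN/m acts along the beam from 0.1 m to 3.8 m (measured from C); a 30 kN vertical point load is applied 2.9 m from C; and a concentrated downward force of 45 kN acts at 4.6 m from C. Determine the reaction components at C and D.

C_x = 0, C_y = 85.15 kN, D_y = 155.7 kN

Resultant of the distributed load: 29.97 × 3.7 = 110.889 kN at 1.95 m from C.
Taking moments about C: D_y·3.7 − 55·1.2 − (29.97·3.7)·1.95 − 30·2.9 − 45·4.6 = 0 → D_y = 576.23355/3.7 = 155.739 ≈ 155.7 kN.
ΣF_y = 0: C_y + 155.739 − 55 − 29.97·3.7 − 30 − 45 = 0 → C_y = 85.15 kN.
ΣF_x = 0: no horizontal applied forces, so C_x = 0.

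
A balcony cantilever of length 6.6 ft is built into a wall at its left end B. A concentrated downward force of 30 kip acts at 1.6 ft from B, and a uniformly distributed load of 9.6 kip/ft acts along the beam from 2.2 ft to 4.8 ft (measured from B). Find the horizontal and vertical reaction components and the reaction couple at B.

B_x = 0, B_y = 54.96 kip, M_B = 135.4 kip·ft

Resultant of the distributed load: 9.6 × 2.6 = 24.96 kip at 3.5 ft from B.
ΣF_x = 0: B_x = 0.
ΣF_y = 0: B_y − 30 − 9.6·2.6 = 0 → B_y = 54.96 kip.
ΣM about B: M_B − 30·1.6 − (9.6·2.6)·3.5 = 0 → M_B = 135.4 kip·ft.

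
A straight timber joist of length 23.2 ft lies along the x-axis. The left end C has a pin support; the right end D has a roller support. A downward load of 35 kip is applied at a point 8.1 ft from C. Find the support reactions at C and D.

C_x = 0, C_y = 22.78 kip, D_y = 12.22 kip

ΣM about C: D_y·23.2 − 35·8.1 = 0 → D_y = 283.5/23.2 = 12.2198 ≈ 12.22 kip.
ΣF_y = 0: C_y + 12.2198 − 35 = 0 → C_y = 22.78 kip.
ΣF_x = 0: no horizontal applied forces, so C_x = 0.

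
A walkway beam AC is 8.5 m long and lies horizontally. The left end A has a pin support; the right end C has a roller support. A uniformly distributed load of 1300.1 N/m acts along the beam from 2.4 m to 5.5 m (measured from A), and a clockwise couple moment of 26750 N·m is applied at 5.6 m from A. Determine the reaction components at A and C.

A_x = 0, A_y = -989.7 N, C_y = 5020 N

Resultant of the distributed load: 1300.1 × 3.1 = 4030.31 N at 3.95 m from A.
Moments about A: C_y·8.5 − (1300.1·3.1)·3.95 − 26750 = 0 → C_y = 42669.7245/8.5 = 5019.97 ≈ 5020 N.
ΣF_y = 0: A_y + 5019.97 − 1300.1·3.1 = 0 → A_y = -989.7 N.
ΣF_x = 0: no horizontal applied forces, so A_x = 0.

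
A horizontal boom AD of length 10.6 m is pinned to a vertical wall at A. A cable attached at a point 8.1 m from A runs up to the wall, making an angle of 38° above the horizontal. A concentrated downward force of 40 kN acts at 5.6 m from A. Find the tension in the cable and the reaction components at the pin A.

T = 44.92 kN, A_x = 35.40 kN, A_y = 12.35 kN

ΣM about A: T·sin38°·8.1 − 40·5.6 = 0 → T = 224/(8.1·0.615661) = 44.9181 ≈ 44.92 kN.
ΣF_x = 0: A_x − T·cos38° = 0 → A_x = 44.9181 × 0.788011 = 35.40 kN.
ΣF_y = 0: A_y + T·sin38° − 40 = 0 → A_y = 40 − 44.9181 × 0.615661 = 12.35 kN.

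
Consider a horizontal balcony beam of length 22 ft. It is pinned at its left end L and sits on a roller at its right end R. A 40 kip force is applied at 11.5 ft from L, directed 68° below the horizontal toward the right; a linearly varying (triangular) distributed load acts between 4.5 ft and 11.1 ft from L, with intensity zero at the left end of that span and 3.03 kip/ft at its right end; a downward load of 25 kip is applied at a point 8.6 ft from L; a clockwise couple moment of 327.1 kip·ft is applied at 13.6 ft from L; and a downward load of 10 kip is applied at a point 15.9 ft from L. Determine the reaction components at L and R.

Resultant of the triangular load: ½ × 3.03 × 6.6 = 9.999 kip, acting at 8.9 ft from L (one-third of the span from the peak).
Moments about L: R_y·22 − 40·sin68°·11.5 − (½·3.03·6.6)·8.9 − 25·8.6 − 327.1 − 10·15.9 = 0 → R_y = 1216.6/22 = 55.30 kip.
ΣF_y = 0: L_y + 55.3 − 40·sin68° − ½·3.03·6.6 − 25 − 10 = 0 → L_y = 26.79 kip.
ΣF_x = 0: L_x + 40·cos68° = 0 → L_x = -14.98 kip.

L_x = -14.98 kip, L_y = 26.79 kip, R_y = 55.30 kip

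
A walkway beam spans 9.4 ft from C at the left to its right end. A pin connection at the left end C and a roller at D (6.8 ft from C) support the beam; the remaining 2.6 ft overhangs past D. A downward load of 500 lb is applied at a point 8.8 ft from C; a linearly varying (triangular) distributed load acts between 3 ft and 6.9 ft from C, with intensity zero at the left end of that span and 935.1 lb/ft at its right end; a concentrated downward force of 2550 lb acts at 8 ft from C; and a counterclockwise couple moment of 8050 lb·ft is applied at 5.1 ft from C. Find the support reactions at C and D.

Resultant of the triangular load: ½ × 935.1 × 3.9 = 1823.445 lb, acting at 5.6 ft from C (one-third of the span from the peak).
Taking moments about C: D_y·6.8 − 500·8.8 − (½·935.1·3.9)·5.6 − 2550·8 + 8050 = 0 → D_y = 26961.292/6.8 = 3964.9 ≈ 3965 lb.
ΣF_y = 0: C_y + 3964.9 − 500 − ½·935.1·3.9 − 2550 = 0 → C_y = 908.5 lb.
ΣF_x = 0: no horizontal applied forces, so C_x = 0.

C_x = 0, C_y = 908.5 lb, D_y = 3965 lb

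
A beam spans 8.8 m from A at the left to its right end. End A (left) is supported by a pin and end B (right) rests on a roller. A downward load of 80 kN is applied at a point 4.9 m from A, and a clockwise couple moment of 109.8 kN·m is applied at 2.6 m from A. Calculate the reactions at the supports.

A_x = 0, A_y = 22.98 kN, B_y = 57.02 kN

Taking moments about A: B_y·8.8 − 80·4.9 − 109.8 = 0 → B_y = 501.8/8.8 = 57.0227 ≈ 57.02 kN.
ΣF_y = 0: A_y + 57.0227 − 80 = 0 → A_y = 22.98 kN.
ΣF_x = 0: no horizontal applied forces, so A_x = 0.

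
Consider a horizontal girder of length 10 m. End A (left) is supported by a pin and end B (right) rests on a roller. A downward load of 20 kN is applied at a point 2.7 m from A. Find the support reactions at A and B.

Taking moments about A: B_y·10 − 20·2.7 = 0 → B_y = 54/10 = 5.400 kN.
ΣF_y = 0: A_y + 5.4 − 20 = 0 → A_y = 14.60 kN.
ΣF_x = 0: no horizontal applied forces, so A_x = 0.

A_x = 0, A_y = 14.60 kN, B_y = 5.400 kN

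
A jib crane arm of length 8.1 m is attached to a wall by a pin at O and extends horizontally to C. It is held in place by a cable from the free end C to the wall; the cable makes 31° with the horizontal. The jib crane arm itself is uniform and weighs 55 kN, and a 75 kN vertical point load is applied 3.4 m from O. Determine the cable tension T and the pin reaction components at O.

ΣM about O: T·sin31°·8.1 − 55·4.05 − 75·3.4 = 0 → T = 477.75/(8.1·0.515038) = 114.519 ≈ 114.5 kN.
ΣF_x = 0: O_x − T·cos31° = 0 → O_x = 114.519 × 0.857167 = 98.16 kN.
ΣF_y = 0: O_y + T·sin31° − 55 − 75 = 0 → O_y = 130 − 114.519 × 0.515038 = 71.02 kN.

T = 114.5 kN, O_x = 98.16 kN, O_y = 71.02 kN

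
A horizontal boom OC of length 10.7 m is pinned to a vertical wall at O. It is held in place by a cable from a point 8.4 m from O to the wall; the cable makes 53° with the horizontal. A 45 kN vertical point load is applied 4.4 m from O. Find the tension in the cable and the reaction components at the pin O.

ΣM about O: T·sin53°·8.4 − 45·4.4 = 0 → T = 198/(8.4·0.798636) = 29.5146 ≈ 29.51 kN.
ΣF_x = 0: O_x − T·cos53° = 0 → O_x = 29.5146 × 0.601815 = 17.76 kN.
ΣF_y = 0: O_y + T·sin53° − 45 = 0 → O_y = 45 − 29.5146 × 0.798636 = 21.43 kN.

T = 29.51 kN, O_x = 17.76 kN, O_y = 21.43 kN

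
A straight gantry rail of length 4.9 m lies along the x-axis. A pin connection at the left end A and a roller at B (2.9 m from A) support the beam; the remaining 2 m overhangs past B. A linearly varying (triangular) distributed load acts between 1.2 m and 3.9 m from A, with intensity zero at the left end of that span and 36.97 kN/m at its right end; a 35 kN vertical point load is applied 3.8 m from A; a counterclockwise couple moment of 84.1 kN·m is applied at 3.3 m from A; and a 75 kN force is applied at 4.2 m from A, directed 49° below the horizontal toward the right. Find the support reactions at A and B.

A_x = -49.20 kN, A_y = -8.957 kN, B_y = 150.5 kN

Resultant of the triangular load: ½ × 36.97 × 2.7 = 49.9095 kN, acting at 3 m from A (one-third of the span from the peak).
Taking moments about A: B_y·2.9 − (½·36.97·2.7)·3 − 35·3.8 + 84.1 − 75·sin49°·4.2 = 0 → B_y = 436.362/2.9 = 150.47 ≈ 150.5 kN.
ΣF_y = 0: A_y + 150.47 − ½·36.97·2.7 − 35 − 75·sin49° = 0 → A_y = -8.957 kN.
ΣF_x = 0: A_x + 75·cos49° = 0 → A_x = -49.20 kN.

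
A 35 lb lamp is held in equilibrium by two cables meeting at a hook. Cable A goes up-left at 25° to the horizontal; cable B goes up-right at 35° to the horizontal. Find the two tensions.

T_A = 33.11 lb, T_B = 36.63 lb

ΣF_x = 0: −T_A·cos25° + T_B·cos35° = 0 → T_B = 1.1064·T_A.
ΣF_y = 0: T_A·sin25° + T_B·sin35° = 35.
Substitute: T_A·(0.422618 + 1.1064·0.573576) = 35 → T_A = 33.1056 ≈ 33.11 lb.
Then T_B = 1.1064 × 33.1056 = 36.63 lb.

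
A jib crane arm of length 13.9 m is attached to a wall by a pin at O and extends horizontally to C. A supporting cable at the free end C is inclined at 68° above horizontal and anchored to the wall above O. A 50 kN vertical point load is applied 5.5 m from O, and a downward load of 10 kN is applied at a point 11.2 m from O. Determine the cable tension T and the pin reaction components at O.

T = 30.03 kN, O_x = 11.25 kN, O_y = 32.16 kN

ΣM about O: T·sin68°·13.9 − 50·5.5 − 10·11.2 = 0 → T = 387/(13.9·0.927184) = 30.0283 ≈ 30.03 kN.
ΣF_x = 0: O_x − T·cos68° = 0 → O_x = 30.0283 × 0.374607 = 11.25 kN.
ΣF_y = 0: O_y + T·sin68° − 50 − 10 = 0 → O_y = 60 − 30.0283 × 0.927184 = 32.16 kN.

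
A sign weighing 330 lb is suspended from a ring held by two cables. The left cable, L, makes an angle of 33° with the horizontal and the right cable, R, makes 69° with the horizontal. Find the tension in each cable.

T_L = 120.9 lb, T_R = 282.9 lb

ΣF_x = 0: −T_L·cos33° + T_R·cos69° = 0 → T_R = 2.34025·T_L.
ΣF_y = 0: T_L·sin33° + T_R·sin69° = 330.
Substitute: T_L·(0.544639 + 2.34025·0.93358) = 330 → T_L = 120.903 ≈ 120.9 lb.
Then T_R = 2.34025 × 120.903 = 282.9 lb.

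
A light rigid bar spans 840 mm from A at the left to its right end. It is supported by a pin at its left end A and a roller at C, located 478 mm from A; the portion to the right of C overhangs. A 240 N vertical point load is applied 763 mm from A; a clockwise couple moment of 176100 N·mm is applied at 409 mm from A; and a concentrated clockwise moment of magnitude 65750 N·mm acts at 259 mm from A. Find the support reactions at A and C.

A_x = 0, A_y = -649.1 N, C_y = 889.1 N

Moments about A: C_y·478 − 240·763 − 176100 − 65750 = 0 → C_y = 424970/478 = 889.059 ≈ 889.1 N.
ΣF_y = 0: A_y + 889.059 − 240 = 0 → A_y = -649.1 N.
ΣF_x = 0: no horizontal applied forces, so A_x = 0.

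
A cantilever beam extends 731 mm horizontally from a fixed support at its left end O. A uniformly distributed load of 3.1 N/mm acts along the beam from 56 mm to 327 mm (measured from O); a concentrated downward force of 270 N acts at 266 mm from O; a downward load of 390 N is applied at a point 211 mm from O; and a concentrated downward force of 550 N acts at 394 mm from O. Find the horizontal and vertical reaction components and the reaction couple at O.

O_x = 0, O_y = 2050 N, M_O = 531700 N·mm

Resultant of the distributed load: 3.1 × 271 = 840.1 N at 191.5 mm from O.
ΣF_x = 0: O_x = 0.
ΣF_y = 0: O_y − 3.1·271 − 270 − 390 − 550 = 0 → O_y = 2050 N.
ΣM about O: M_O − (3.1·271)·191.5 − 270·266 − 390·211 − 550·394 = 0 → M_O = 531700 N·mm.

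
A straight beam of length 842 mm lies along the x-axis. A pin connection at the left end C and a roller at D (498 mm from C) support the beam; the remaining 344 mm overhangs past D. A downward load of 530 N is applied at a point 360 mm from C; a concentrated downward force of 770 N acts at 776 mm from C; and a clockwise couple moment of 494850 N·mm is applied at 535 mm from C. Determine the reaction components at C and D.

Moments about C: D_y·498 − 530·360 − 770·776 − 494850 = 0 → D_y = 1283170/498 = 2576.65 ≈ 2577 N.
ΣF_y = 0: C_y + 2576.65 − 530 − 770 = 0 → C_y = -1277 N.
ΣF_x = 0: no horizontal applied forces, so C_x = 0.

C_x = 0, C_y = -1277 N, D_y = 2577 N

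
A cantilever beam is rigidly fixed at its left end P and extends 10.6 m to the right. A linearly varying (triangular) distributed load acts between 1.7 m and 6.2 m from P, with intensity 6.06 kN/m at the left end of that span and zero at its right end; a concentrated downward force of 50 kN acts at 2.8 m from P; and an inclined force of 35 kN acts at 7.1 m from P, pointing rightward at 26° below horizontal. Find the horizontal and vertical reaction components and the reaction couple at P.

Resultant of the triangular load: ½ × 6.06 × 4.5 = 13.635 kN, acting at 3.2 m from P (one-third of the span from the peak).
ΣF_x = 0: P_x + 35·cos26° = 0 → P_x = -31.46 kN.
ΣF_y = 0: P_y − ½·6.06·4.5 − 50 − 35·sin26° = 0 → P_y = 78.98 kN.
ΣM about P: M_P − (½·6.06·4.5)·3.2 − 50·2.8 − 35·sin26°·7.1 = 0 → M_P = 292.6 kN·m.

P_x = -31.46 kN, P_y = 78.98 kN, M_P = 292.6 kN·m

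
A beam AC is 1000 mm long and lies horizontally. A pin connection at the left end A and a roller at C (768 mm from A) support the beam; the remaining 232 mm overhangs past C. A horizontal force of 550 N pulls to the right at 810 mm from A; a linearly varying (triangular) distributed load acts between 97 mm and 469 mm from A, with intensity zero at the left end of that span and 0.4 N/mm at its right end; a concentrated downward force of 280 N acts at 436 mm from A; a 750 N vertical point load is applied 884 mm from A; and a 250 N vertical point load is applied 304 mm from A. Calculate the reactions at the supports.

Resultant of the triangular load: ½ × 0.4 × 372 = 74.4 N, acting at 345 mm from A (one-third of the span from the peak).
Taking moments about A: C_y·768 − (½·0.4·372)·345 − 280·436 − 750·884 − 250·304 = 0 → C_y = 886748/768 = 1154.62 ≈ 1155 N.
ΣF_y = 0: A_y + 1154.62 − ½·0.4·372 − 280 − 750 − 250 = 0 → A_y = 199.8 N.
ΣF_x = 0: A_x + 550 = 0 → A_x = -550.0 N.

A_x = -550.0 N, A_y = 199.8 N, C_y = 1155 N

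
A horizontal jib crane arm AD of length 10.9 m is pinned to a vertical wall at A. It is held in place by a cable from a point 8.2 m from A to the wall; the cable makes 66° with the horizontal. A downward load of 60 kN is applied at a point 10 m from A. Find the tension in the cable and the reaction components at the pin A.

ΣM about A: T·sin66°·8.2 − 60·10 = 0 → T = 600/(8.2·0.913545) = 80.0954 ≈ 80.10 kN.
ΣF_x = 0: A_x − T·cos66° = 0 → A_x = 80.0954 × 0.406737 = 32.58 kN.
ΣF_y = 0: A_y + T·sin66° − 60 = 0 → A_y = 60 − 80.0954 × 0.913545 = -13.17 kN.

T = 80.10 kN, A_x = 32.58 kN, A_y = -13.17 kN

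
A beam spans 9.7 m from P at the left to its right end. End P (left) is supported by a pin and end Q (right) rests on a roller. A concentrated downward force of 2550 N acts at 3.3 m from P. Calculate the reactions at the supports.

Taking moments about P: Q_y·9.7 − 2550·3.3 = 0 → Q_y = 8415/9.7 = 867.526 ≈ 867.5 N.
ΣF_y = 0: P_y + 867.526 − 2550 = 0 → P_y = 1682 N.
ΣF_x = 0: no horizontal applied forces, so P_x = 0.

P_x = 0, P_y = 1682 N, Q_y = 867.5 N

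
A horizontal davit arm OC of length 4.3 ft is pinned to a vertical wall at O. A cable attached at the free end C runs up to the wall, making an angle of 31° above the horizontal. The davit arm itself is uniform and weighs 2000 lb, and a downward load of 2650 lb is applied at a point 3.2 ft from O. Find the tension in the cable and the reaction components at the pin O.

T = 5771 lb, O_x = 4946 lb, O_y = 1678 lb

ΣM about O: T·sin31°·4.3 − 2000·2.15 − 2650·3.2 = 0 → T = 12780/(4.3·0.515038) = 5770.63 ≈ 5771 lb.
ΣF_x = 0: O_x − T·cos31° = 0 → O_x = 5770.63 × 0.857167 = 4946 lb.
ΣF_y = 0: O_y + T·sin31° − 2000 − 2650 = 0 → O_y = 4650 − 5770.63 × 0.515038 = 1678 lb.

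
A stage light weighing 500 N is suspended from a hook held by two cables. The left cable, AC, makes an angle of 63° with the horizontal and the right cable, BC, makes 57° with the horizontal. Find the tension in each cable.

T_AC = 314.4 N, T_BC = 262.1 N

ΣF_x = 0: −T_AC·cos63° + T_BC·cos57° = 0 → T_BC = 0.833562·T_AC.
ΣF_y = 0: T_AC·sin63° + T_BC·sin57° = 500.
Substitute: T_AC·(0.891007 + 0.833562·0.838671) = 500 → T_AC = 314.447 ≈ 314.4 N.
Then T_BC = 0.833562 × 314.447 = 262.1 N.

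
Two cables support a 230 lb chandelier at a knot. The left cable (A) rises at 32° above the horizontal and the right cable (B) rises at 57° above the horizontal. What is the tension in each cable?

ΣF_x = 0: −T_A·cos32° + T_B·cos57° = 0 → T_B = 1.55708·T_A.
ΣF_y = 0: T_A·sin32° + T_B·sin57° = 230.
Substitute: T_A·(0.529919 + 1.55708·0.838671) = 230 → T_A = 125.286 ≈ 125.3 lb.
Then T_B = 1.55708 × 125.286 = 195.1 lb.

T_A = 125.3 lb, T_B = 195.1 lb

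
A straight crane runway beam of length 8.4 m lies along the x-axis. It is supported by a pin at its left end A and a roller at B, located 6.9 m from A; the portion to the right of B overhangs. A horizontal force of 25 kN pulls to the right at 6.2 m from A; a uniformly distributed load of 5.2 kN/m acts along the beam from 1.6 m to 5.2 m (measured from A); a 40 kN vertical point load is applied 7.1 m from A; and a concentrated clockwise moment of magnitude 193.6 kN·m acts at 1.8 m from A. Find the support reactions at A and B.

Resultant of the distributed load: 5.2 × 3.6 = 18.72 kN at 3.4 m from A.
Moments about A: B_y·6.9 − (5.2·3.6)·3.4 − 40·7.1 − 193.6 = 0 → B_y = 541.248/6.9 = 78.4417 ≈ 78.44 kN.
ΣF_y = 0: A_y + 78.4417 − 5.2·3.6 − 40 = 0 → A_y = -19.72 kN.
ΣF_x = 0: A_x + 25 = 0 → A_x = -25.00 kN.

A_x = -25.00 kN, A_y = -19.72 kN, B_y = 78.44 kN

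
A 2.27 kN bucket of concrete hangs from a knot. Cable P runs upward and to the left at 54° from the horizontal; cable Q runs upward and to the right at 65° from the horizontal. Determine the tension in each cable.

ΣF_x = 0: −T_P·cos54° + T_Q·cos65° = 0 → T_Q = 1.39082·T_P.
ΣF_y = 0: T_P·sin54° + T_Q·sin65° = 2.27.
Substitute: T_P·(0.809017 + 1.39082·0.906308) = 2.27 → T_P = 1.09687 ≈ 1.097 kN.
Then T_Q = 1.39082 × 1.09687 = 1.526 kN.

T_P = 1.097 kN, T_Q = 1.526 kN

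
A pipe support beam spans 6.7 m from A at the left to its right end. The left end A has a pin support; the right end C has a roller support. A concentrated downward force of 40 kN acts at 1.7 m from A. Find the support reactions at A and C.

A_x = 0, A_y = 29.85 kN, C_y = 10.15 kN

ΣM about A: C_y·6.7 − 40·1.7 = 0 → C_y = 68/6.7 = 10.1493 ≈ 10.15 kN.
ΣF_y = 0: A_y + 10.1493 − 40 = 0 → A_y = 29.85 kN.
ΣF_x = 0: no horizontal applied forces, so A_x = 0.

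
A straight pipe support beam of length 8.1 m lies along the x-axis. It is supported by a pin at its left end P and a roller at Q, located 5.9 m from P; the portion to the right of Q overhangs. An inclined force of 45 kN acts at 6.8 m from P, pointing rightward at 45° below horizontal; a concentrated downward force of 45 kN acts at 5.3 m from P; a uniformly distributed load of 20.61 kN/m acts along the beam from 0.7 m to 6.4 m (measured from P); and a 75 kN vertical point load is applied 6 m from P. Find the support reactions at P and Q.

P_x = -31.82 kN, P_y = 45.24 kN, Q_y = 224.1 kN

Resultant of the distributed load: 20.61 × 5.7 = 117.477 kN at 3.55 m from P.
ΣM about P: Q_y·5.9 − 45·sin45°·6.8 − 45·5.3 − (20.61·5.7)·3.55 − 75·6 = 0 → Q_y = 1321.92/5.9 = 224.054 ≈ 224.1 kN.
ΣF_y = 0: P_y + 224.054 − 45·sin45° − 45 − 20.61·5.7 − 75 = 0 → P_y = 45.24 kN.
ΣF_x = 0: P_x + 45·cos45° = 0 → P_x = -31.82 kN.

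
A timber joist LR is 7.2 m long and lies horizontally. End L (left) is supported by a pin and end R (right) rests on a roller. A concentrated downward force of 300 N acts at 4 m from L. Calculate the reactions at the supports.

ΣM about L: R_y·7.2 − 300·4 = 0 → R_y = 1200/7.2 = 166.667 ≈ 166.7 N.
ΣF_y = 0: L_y + 166.667 − 300 = 0 → L_y = 133.3 N.
ΣF_x = 0: no horizontal applied forces, so L_x = 0.

L_x = 0, L_y = 133.3 N, R_y = 166.7 N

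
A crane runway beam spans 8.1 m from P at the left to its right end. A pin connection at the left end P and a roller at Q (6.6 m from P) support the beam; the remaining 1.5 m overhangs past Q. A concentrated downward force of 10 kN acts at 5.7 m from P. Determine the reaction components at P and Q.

P_x = 0, P_y = 1.364 kN, Q_y = 8.636 kN

Taking moments about P: Q_y·6.6 − 10·5.7 = 0 → Q_y = 57/6.6 = 8.63636 ≈ 8.636 kN.
ΣF_y = 0: P_y + 8.63636 − 10 = 0 → P_y = 1.364 kN.
ΣF_x = 0: no horizontal applied forces, so P_x = 0.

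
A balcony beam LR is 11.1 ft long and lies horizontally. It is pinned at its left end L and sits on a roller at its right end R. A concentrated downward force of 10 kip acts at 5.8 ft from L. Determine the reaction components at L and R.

Taking moments about L: R_y·11.1 − 10·5.8 = 0 → R_y = 58/11.1 = 5.22523 ≈ 5.225 kip.
ΣF_y = 0: L_y + 5.22523 − 10 = 0 → L_y = 4.775 kip.
ΣF_x = 0: no horizontal applied forces, so L_x = 0.

L_x = 0, L_y = 4.775 kip, R_y = 5.225 kip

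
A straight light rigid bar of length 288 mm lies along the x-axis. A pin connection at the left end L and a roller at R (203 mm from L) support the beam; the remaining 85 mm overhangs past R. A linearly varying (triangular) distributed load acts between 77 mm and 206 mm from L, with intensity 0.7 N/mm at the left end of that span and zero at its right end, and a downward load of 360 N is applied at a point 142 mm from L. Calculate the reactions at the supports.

L_x = 0, L_y = 126.6 N, R_y = 278.5 N

Resultant of the triangular load: ½ × 0.7 × 129 = 45.15 N, acting at 120 mm from L (one-third of the span from the peak).
ΣM about L: R_y·203 − (½·0.7·129)·120 − 360·142 = 0 → R_y = 56538/203 = 278.512 ≈ 278.5 N.
ΣF_y = 0: L_y + 278.512 − ½·0.7·129 − 360 = 0 → L_y = 126.6 N.
ΣF_x = 0: no horizontal applied forces, so L_x = 0.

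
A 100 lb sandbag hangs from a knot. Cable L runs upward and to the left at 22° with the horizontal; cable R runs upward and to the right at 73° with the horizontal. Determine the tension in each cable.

ΣF_x = 0: −T_L·cos22° + T_R·cos73° = 0 → T_R = 3.17125·T_L.
ΣF_y = 0: T_L·sin22° + T_R·sin73° = 100.
Substitute: T_L·(0.374607 + 3.17125·0.956305) = 100 → T_L = 29.3488 ≈ 29.35 lb.
Then T_R = 3.17125 × 29.3488 = 93.07 lb.

T_L = 29.35 lb, T_R = 93.07 lb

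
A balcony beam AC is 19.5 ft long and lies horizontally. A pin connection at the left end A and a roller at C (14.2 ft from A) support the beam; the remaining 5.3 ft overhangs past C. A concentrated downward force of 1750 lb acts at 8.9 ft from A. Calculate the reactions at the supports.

Taking moments about A: C_y·14.2 − 1750·8.9 = 0 → C_y = 15575/14.2 = 1096.83 ≈ 1097 lb.
ΣF_y = 0: A_y + 1096.83 − 1750 = 0 → A_y = 653.2 lb.
ΣF_x = 0: no horizontal applied forces, so A_x = 0.

A_x = 0, A_y = 653.2 lb, C_y = 1097 lb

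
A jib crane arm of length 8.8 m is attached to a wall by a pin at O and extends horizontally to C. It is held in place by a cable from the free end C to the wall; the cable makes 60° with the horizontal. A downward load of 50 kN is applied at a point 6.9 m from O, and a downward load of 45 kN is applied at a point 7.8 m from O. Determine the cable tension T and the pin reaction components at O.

ΣM about O: T·sin60°·8.8 − 50·6.9 − 45·7.8 = 0 → T = 696/(8.8·0.866025) = 91.3264 ≈ 91.33 kN.
ΣF_x = 0: O_x − T·cos60° = 0 → O_x = 91.3264 × 0.5 = 45.66 kN.
ΣF_y = 0: O_y + T·sin60° − 50 − 45 = 0 → O_y = 95 − 91.3264 × 0.866025 = 15.91 kN.

T = 91.33 kN, O_x = 45.66 kN, O_y = 15.91 kN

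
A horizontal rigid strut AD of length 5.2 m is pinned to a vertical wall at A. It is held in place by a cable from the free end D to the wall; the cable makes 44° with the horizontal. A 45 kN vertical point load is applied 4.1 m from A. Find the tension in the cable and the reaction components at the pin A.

T = 51.08 kN, A_x = 36.74 kN, A_y = 9.519 kN

ΣM about A: T·sin44°·5.2 − 45·4.1 = 0 → T = 184.5/(5.2·0.694658) = 51.0766 ≈ 51.08 kN.
ΣF_x = 0: A_x − T·cos44° = 0 → A_x = 51.0766 × 0.71934 = 36.74 kN.
ΣF_y = 0: A_y + T·sin44° − 45 = 0 → A_y = 45 − 51.0766 × 0.694658 = 9.519 kN.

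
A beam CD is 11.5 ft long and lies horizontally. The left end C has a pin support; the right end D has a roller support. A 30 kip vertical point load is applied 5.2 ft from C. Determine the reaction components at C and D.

Taking moments about C: D_y·11.5 − 30·5.2 = 0 → D_y = 156/11.5 = 13.5652 ≈ 13.57 kip.
ΣF_y = 0: C_y + 13.5652 − 30 = 0 → C_y = 16.43 kip.
ΣF_x = 0: no horizontal applied forces, so C_x = 0.

C_x = 0, C_y = 16.43 kip, D_y = 13.57 kip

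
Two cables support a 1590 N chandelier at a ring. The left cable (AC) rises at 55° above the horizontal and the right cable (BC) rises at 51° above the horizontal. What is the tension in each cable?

T_AC = 1041 N, T_BC = 948.7 N

ΣF_x = 0: −T_AC·cos55° + T_BC·cos51° = 0 → T_BC = 0.911422·T_AC.
ΣF_y = 0: T_AC·sin55° + T_BC·sin51° = 1590.
Substitute: T_AC·(0.819152 + 0.911422·0.777146) = 1590 → T_AC = 1040.94 ≈ 1041 N.
Then T_BC = 0.911422 × 1040.94 = 948.7 N.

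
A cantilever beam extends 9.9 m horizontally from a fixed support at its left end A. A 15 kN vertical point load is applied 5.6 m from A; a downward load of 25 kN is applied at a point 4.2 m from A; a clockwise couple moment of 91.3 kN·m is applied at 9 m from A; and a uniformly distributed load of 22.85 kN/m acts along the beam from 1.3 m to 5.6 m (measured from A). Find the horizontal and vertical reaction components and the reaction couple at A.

Resultant of the distributed load: 22.85 × 4.3 = 98.255 kN at 3.45 m from A.
ΣF_x = 0: A_x = 0.
ΣF_y = 0: A_y − 15 − 25 − 22.85·4.3 = 0 → A_y = 138.3 kN.
ΣM about A: M_A − 15·5.6 − 25·4.2 − 91.3 − (22.85·4.3)·3.45 = 0 → M_A = 619.3 kN·m.

A_x = 0, A_y = 138.3 kN, M_A = 619.3 kN·m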